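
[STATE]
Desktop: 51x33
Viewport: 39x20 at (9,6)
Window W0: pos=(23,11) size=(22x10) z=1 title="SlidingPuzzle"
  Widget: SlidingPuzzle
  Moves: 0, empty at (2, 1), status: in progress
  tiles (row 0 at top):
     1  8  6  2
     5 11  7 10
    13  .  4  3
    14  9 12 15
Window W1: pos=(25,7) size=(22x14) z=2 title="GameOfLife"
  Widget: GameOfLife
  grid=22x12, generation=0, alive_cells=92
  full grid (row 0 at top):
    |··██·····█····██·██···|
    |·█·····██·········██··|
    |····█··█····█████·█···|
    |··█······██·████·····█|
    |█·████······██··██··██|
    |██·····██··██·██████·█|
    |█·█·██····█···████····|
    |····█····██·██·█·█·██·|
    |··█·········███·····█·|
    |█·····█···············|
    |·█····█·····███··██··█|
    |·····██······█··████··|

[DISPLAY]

                                       
                ┏━━━━━━━━━━━━━━━━━━━━┓ 
                ┃ GameOfLife         ┃ 
                ┠────────────────────┨ 
                ┃Gen: 0              ┃ 
              ┏━┃█·····██·········██·┃ 
              ┃ ┃···█··█····█████·█··┃ 
              ┠─┃·█······██·████·····┃ 
              ┃┌┃·████······██··██··█┃ 
              ┃│┃█·····██··██·██████·┃ 
              ┃├┃·█·██····█···████···┃ 
              ┃│┃···█····██·██·█·█·██┃ 
              ┃├┃·█·········███·····█┃ 
              ┃│┃·····█··············┃ 
              ┗━┗━━━━━━━━━━━━━━━━━━━━┛ 
                                       
                                       
                                       
                                       
                                       


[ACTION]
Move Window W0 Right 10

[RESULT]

                                       
                ┏━━━━━━━━━━━━━━━━━━━━┓ 
                ┃ GameOfLife         ┃ 
                ┠────────────────────┨ 
                ┃Gen: 0              ┃ 
                ┃█·····██·········██·┃━
                ┃···█··█····█████·█··┃ 
                ┃·█······██·████·····┃─
                ┃·████······██··██··█┃─
                ┃█·····██··██·██████·┃ 
                ┃·█·██····█···████···┃─
                ┃···█····██·██·█·█·██┃1
                ┃·█·········███·····█┃─
                ┃·····█··············┃ 
                ┗━━━━━━━━━━━━━━━━━━━━┛━
                                       
                                       
                                       
                                       
                                       


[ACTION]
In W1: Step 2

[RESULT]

                                       
                ┏━━━━━━━━━━━━━━━━━━━━┓ 
                ┃ GameOfLife         ┃ 
                ┠────────────────────┨ 
                ┃Gen: 2              ┃ 
                ┃·██···█·█······█···█┃━
                ┃█·█··██·········███·┃ 
                ┃██·█······█·····█···┃─
                ┃·████···███·······█·┃─
                ┃·█····██··█·········┃ 
                ┃█·█··█···█·█········┃─
                ┃··█·█···██·██····█·█┃1
                ┃·········████······█┃─
                ┃··········█··██···██┃ 
                ┗━━━━━━━━━━━━━━━━━━━━┛━
                                       
                                       
                                       
                                       
                                       


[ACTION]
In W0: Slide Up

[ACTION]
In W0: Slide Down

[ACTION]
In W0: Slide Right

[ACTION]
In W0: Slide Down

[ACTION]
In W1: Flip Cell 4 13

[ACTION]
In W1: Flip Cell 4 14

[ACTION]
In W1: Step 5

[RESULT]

                                       
                ┏━━━━━━━━━━━━━━━━━━━━┓ 
                ┃ GameOfLife         ┃ 
                ┠────────────────────┨ 
                ┃Gen: 7              ┃ 
                ┃█·█·················┃━
                ┃·██···██········██··┃ 
                ┃█····██·············┃─
                ┃█···█······█········┃─
                ┃·█···█····█·█·······┃ 
                ┃··█·█████····█······┃─
                ┃··██·█·······█······┃1
                ┃·····█·█·····█·····█┃─
                ┃····█·█·█···█·█·····┃ 
                ┗━━━━━━━━━━━━━━━━━━━━┛━
                                       
                                       
                                       
                                       
                                       


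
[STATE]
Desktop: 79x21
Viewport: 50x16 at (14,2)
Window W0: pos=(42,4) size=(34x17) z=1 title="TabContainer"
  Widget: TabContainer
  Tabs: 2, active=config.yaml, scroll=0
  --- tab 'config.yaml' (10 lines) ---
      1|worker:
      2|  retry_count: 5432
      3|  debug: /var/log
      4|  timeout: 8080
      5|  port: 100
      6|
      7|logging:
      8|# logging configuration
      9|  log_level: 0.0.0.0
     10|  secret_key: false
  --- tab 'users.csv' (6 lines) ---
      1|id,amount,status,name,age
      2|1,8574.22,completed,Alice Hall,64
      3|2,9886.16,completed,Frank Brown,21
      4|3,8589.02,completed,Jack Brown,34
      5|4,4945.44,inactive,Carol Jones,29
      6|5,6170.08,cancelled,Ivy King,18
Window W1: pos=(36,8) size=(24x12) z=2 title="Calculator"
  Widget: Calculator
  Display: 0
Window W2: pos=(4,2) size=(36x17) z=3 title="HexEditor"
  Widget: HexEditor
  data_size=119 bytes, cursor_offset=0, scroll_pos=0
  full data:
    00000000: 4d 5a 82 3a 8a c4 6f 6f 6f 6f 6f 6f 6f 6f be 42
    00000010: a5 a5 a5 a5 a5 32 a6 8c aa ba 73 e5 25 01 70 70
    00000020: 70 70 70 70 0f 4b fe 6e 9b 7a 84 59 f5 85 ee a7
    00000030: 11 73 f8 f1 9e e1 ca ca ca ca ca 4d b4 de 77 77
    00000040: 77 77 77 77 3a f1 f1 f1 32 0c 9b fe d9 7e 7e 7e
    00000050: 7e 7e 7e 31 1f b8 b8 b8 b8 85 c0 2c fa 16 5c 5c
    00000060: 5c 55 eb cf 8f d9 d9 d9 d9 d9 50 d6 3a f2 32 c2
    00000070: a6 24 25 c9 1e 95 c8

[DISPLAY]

━━━━━━━━━━━━━━━━━━━━━━━━━┓                        
r                        ┃                        
─────────────────────────┨  ┏━━━━━━━━━━━━━━━━━━━━━
 4D 5a 82 3a 8a c4 6f 6f ┃  ┃ TabContainer        
 a5 a5 a5 a5 a5 32 a6 8c ┃  ┠─────────────────────
 70 70 70 70 0f 4b fe 6e ┃  ┃[config.yaml]│ users.
 11 73 f8 f1 9e e1 ca ca ┃━━━━━━━━━━━━━━━━━━━┓────
 77 77 77 77 3a f1 f1 f1 ┃lculator           ┃    
 7e 7e 7e 31 1f b8 b8 b8 ┃───────────────────┨32  
 5c 55 eb cf 8f d9 d9 d9 ┃                  0┃    
 a6 24 25 c9 1e 95 c8    ┃─┬───┬───┬───┐     ┃    
                         ┃ │ 8 │ 9 │ ÷ │     ┃    
                         ┃─┼───┼───┼───┤     ┃    
                         ┃ │ 5 │ 6 │ × │     ┃    
                         ┃─┼───┼───┼───┤     ┃rati
                         ┃ │ 2 │ 3 │ - │     ┃0.0 


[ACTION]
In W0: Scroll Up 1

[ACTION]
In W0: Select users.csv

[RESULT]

━━━━━━━━━━━━━━━━━━━━━━━━━┓                        
r                        ┃                        
─────────────────────────┨  ┏━━━━━━━━━━━━━━━━━━━━━
 4D 5a 82 3a 8a c4 6f 6f ┃  ┃ TabContainer        
 a5 a5 a5 a5 a5 32 a6 8c ┃  ┠─────────────────────
 70 70 70 70 0f 4b fe 6e ┃  ┃ config.yaml │[users.
 11 73 f8 f1 9e e1 ca ca ┃━━━━━━━━━━━━━━━━━━━┓────
 77 77 77 77 3a f1 f1 f1 ┃lculator           ┃name
 7e 7e 7e 31 1f b8 b8 b8 ┃───────────────────┨ed,A
 5c 55 eb cf 8f d9 d9 d9 ┃                  0┃ed,F
 a6 24 25 c9 1e 95 c8    ┃─┬───┬───┬───┐     ┃ed,J
                         ┃ │ 8 │ 9 │ ÷ │     ┃e,Ca
                         ┃─┼───┼───┼───┤     ┃ed,I
                         ┃ │ 5 │ 6 │ × │     ┃    
                         ┃─┼───┼───┼───┤     ┃    
                         ┃ │ 2 │ 3 │ - │     ┃    


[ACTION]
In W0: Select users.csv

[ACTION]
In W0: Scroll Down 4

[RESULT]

━━━━━━━━━━━━━━━━━━━━━━━━━┓                        
r                        ┃                        
─────────────────────────┨  ┏━━━━━━━━━━━━━━━━━━━━━
 4D 5a 82 3a 8a c4 6f 6f ┃  ┃ TabContainer        
 a5 a5 a5 a5 a5 32 a6 8c ┃  ┠─────────────────────
 70 70 70 70 0f 4b fe 6e ┃  ┃ config.yaml │[users.
 11 73 f8 f1 9e e1 ca ca ┃━━━━━━━━━━━━━━━━━━━┓────
 77 77 77 77 3a f1 f1 f1 ┃lculator           ┃e,Ca
 7e 7e 7e 31 1f b8 b8 b8 ┃───────────────────┨ed,I
 5c 55 eb cf 8f d9 d9 d9 ┃                  0┃    
 a6 24 25 c9 1e 95 c8    ┃─┬───┬───┬───┐     ┃    
                         ┃ │ 8 │ 9 │ ÷ │     ┃    
                         ┃─┼───┼───┼───┤     ┃    
                         ┃ │ 5 │ 6 │ × │     ┃    
                         ┃─┼───┼───┼───┤     ┃    
                         ┃ │ 2 │ 3 │ - │     ┃    


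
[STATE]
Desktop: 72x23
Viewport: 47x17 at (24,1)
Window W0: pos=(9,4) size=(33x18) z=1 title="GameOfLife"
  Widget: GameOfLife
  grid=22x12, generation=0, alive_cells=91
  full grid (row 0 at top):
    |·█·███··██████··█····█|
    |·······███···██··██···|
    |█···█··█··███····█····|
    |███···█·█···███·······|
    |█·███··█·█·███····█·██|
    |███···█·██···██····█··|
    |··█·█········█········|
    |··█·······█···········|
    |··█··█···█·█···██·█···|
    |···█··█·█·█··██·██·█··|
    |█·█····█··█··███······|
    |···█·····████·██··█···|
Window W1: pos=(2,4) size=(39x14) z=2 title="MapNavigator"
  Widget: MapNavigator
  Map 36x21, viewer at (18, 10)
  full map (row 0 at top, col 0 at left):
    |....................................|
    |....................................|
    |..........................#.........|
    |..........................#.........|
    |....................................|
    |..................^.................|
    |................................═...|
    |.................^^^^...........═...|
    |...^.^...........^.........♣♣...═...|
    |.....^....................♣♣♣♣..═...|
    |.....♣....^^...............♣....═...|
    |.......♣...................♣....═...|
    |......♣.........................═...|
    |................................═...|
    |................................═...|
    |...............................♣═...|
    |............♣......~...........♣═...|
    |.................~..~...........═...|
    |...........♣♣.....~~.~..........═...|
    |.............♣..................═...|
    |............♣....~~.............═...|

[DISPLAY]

                                               
                                               
                                               
━━━━━━━━━━━━━━━━┓┓                             
                ┃┃                             
────────────────┨┨                             
............... ┃┃                             
...........═... ┃┃                             
...........═... ┃┃                             
......♣♣...═... ┃┃                             
.....♣♣♣♣..═... ┃┃                             
......♣....═... ┃┃                             
......♣....═... ┃┃                             
...........═... ┃┃                             
...........═... ┃┃                             
...........═... ┃┃                             
━━━━━━━━━━━━━━━━┛┃                             


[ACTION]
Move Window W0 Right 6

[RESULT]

                                               
                                               
                                               
━━━━━━━━━━━━━━━━┓━━━━━━┓                       
                ┃      ┃                       
────────────────┨──────┨                       
............... ┃      ┃                       
...........═... ┃      ┃                       
...........═... ┃      ┃                       
......♣♣...═... ┃      ┃                       
.....♣♣♣♣..═... ┃      ┃                       
......♣....═... ┃      ┃                       
......♣....═... ┃      ┃                       
...........═... ┃      ┃                       
...........═... ┃      ┃                       
...........═... ┃      ┃                       
━━━━━━━━━━━━━━━━┛      ┃                       


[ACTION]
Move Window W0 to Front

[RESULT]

                                               
                                               
                                               
━━━━━━━━━━━━━━━━━━━━━━━┓                       
ife                    ┃                       
───────────────────────┨                       
                       ┃                       
██████··█····█         ┃                       
██···██··██···         ┃                       
··███····█····         ┃                       
█···███·······         ┃                       
·█·███····█·██         ┃                       
██···██····█··         ┃                       
·····█········         ┃                       
··█···········         ┃                       
·█·█···██·█···         ┃                       
█·█··██·██·█··         ┃                       


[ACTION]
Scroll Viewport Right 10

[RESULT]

                                               
                                               
                                               
━━━━━━━━━━━━━━━━━━━━━━┓                        
fe                    ┃                        
──────────────────────┨                        
                      ┃                        
█████··█····█         ┃                        
█···██··██···         ┃                        
·███····█····         ┃                        
···███·······         ┃                        
█·███····█·██         ┃                        
█···██····█··         ┃                        
····█········         ┃                        
·█···········         ┃                        
█·█···██·█···         ┃                        
·█··██·██·█··         ┃                        


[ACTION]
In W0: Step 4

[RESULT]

                                               
                                               
                                               
━━━━━━━━━━━━━━━━━━━━━━┓                        
fe                    ┃                        
──────────────────────┨                        
                      ┃                        
·█·██········         ┃                        
████·····██··         ┃                        
·············         ┃                        
········██···         ┃                        
····█····█·█·         ┃                        
····█········         ┃                        
███·█········         ┃                        
███··········         ┃                        
·············         ┃                        
██····█··█···         ┃                        


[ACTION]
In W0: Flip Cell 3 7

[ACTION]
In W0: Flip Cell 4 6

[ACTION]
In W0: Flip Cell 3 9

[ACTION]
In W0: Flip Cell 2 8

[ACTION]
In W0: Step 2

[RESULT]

                                               
                                               
                                               
━━━━━━━━━━━━━━━━━━━━━━┓                        
fe                    ┃                        
──────────────────────┨                        
                      ┃                        
██·██········         ┃                        
█···█········         ┃                        
··██····█·█··         ┃                        
·······█···█·         ┃                        
█·······█·█··         ┃                        
·········█···         ┃                        
███·█········         ┃                        
·███·········         ┃                        
████·········         ┃                        
███·····█····         ┃                        


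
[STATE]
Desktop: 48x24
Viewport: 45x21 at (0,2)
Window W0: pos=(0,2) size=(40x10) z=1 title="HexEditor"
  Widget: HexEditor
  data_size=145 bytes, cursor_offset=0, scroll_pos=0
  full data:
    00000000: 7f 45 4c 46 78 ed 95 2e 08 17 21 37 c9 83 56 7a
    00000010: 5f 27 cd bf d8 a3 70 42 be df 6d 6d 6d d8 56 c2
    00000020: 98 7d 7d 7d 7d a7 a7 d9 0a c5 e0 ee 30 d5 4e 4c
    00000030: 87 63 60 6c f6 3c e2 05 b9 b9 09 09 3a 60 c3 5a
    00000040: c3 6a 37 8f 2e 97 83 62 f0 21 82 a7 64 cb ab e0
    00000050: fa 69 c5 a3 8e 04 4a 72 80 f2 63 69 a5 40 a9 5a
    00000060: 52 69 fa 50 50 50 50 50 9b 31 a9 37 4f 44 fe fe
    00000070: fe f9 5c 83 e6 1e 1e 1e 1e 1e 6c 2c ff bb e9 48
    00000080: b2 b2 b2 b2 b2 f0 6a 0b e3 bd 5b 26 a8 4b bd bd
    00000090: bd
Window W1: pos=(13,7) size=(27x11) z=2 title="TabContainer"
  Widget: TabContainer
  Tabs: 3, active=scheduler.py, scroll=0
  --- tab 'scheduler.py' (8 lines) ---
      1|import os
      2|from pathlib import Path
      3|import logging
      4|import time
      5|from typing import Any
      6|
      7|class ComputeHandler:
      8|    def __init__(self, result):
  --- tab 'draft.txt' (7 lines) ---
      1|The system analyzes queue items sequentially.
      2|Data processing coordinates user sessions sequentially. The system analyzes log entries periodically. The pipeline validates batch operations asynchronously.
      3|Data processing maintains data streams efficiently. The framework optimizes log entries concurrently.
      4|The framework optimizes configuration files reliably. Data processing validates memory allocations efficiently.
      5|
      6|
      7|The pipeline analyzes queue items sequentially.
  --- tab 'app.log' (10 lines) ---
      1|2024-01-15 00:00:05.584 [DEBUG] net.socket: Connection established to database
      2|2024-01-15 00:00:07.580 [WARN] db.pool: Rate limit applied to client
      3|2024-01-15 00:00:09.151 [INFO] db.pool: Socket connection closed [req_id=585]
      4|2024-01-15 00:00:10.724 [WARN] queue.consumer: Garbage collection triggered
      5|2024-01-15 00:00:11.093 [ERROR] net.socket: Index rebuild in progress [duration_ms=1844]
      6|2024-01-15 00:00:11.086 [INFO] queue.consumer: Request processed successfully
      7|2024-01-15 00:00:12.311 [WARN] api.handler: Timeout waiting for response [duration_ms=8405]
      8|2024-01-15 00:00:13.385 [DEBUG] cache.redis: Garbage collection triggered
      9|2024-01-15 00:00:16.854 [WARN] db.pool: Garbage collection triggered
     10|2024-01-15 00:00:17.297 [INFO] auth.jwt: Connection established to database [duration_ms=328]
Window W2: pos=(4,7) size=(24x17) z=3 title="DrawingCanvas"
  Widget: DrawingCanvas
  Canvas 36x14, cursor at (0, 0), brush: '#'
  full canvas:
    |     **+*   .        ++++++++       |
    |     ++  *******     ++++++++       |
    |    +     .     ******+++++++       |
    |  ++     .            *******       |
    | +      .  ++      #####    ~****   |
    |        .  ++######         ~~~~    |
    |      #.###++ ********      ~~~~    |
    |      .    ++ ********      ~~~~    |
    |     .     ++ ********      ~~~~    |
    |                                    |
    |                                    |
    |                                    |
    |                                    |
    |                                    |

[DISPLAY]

┏━━━━━━━━━━━━━━━━━━━━━━━━━━━━━━━━━━━━━━┓     
┃ HexEditor                            ┃     
┠──────────────────────────────────────┨     
┃00000000  7F 45 4c 46 78 ed 95 2e  08 ┃     
┃00000010  5f 27 cd bf d8 a3 70 42  be ┃     
┃000┏━━━━━━━━━━━━━━━━━━━━━━┓━━━━━━━━━━━┓     
┃000┃ DrawingCanvas        ┃           ┃     
┃000┠──────────────────────┨───────────┨     
┃000┃+    **+*   .        +┃│ draft.txt┃     
┗━━━┃     ++  *******     +┃───────────┃     
    ┃    +     .     ******┃           ┃     
    ┃  ++     .            ┃mport Path ┃     
    ┃ +      .  ++      ###┃           ┃     
    ┃        .  ++######   ┃           ┃     
    ┃      #.###++ ********┃port Any   ┃     
    ┃      .    ++ ********┃━━━━━━━━━━━┛     
    ┃     .     ++ ********┃                 
    ┃                      ┃                 
    ┃                      ┃                 
    ┃                      ┃                 
    ┃                      ┃                 


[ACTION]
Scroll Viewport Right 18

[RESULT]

━━━━━━━━━━━━━━━━━━━━━━━━━━━━━━━━━━━━┓        
exEditor                            ┃        
────────────────────────────────────┨        
000000  7F 45 4c 46 78 ed 95 2e  08 ┃        
000010  5f 27 cd bf d8 a3 70 42  be ┃        
0┏━━━━━━━━━━━━━━━━━━━━━━┓━━━━━━━━━━━┓        
0┃ DrawingCanvas        ┃           ┃        
0┠──────────────────────┨───────────┨        
0┃+    **+*   .        +┃│ draft.txt┃        
━┃     ++  *******     +┃───────────┃        
 ┃    +     .     ******┃           ┃        
 ┃  ++     .            ┃mport Path ┃        
 ┃ +      .  ++      ###┃           ┃        
 ┃        .  ++######   ┃           ┃        
 ┃      #.###++ ********┃port Any   ┃        
 ┃      .    ++ ********┃━━━━━━━━━━━┛        
 ┃     .     ++ ********┃                    
 ┃                      ┃                    
 ┃                      ┃                    
 ┃                      ┃                    
 ┃                      ┃                    


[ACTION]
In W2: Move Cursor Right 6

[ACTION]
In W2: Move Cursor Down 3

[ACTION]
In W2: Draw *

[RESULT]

━━━━━━━━━━━━━━━━━━━━━━━━━━━━━━━━━━━━┓        
exEditor                            ┃        
────────────────────────────────────┨        
000000  7F 45 4c 46 78 ed 95 2e  08 ┃        
000010  5f 27 cd bf d8 a3 70 42  be ┃        
0┏━━━━━━━━━━━━━━━━━━━━━━┓━━━━━━━━━━━┓        
0┃ DrawingCanvas        ┃           ┃        
0┠──────────────────────┨───────────┨        
0┃     **+*   .        +┃│ draft.txt┃        
━┃     ++  *******     +┃───────────┃        
 ┃    +     .     ******┃           ┃        
 ┃  ++  *  .            ┃mport Path ┃        
 ┃ +      .  ++      ###┃           ┃        
 ┃        .  ++######   ┃           ┃        
 ┃      #.###++ ********┃port Any   ┃        
 ┃      .    ++ ********┃━━━━━━━━━━━┛        
 ┃     .     ++ ********┃                    
 ┃                      ┃                    
 ┃                      ┃                    
 ┃                      ┃                    
 ┃                      ┃                    


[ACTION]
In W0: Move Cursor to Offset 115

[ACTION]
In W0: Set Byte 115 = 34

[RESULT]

━━━━━━━━━━━━━━━━━━━━━━━━━━━━━━━━━━━━┓        
exEditor                            ┃        
────────────────────────────────────┨        
000000  7f 45 4c 46 78 ed 95 2e  08 ┃        
000010  5f 27 cd bf d8 a3 70 42  be ┃        
0┏━━━━━━━━━━━━━━━━━━━━━━┓━━━━━━━━━━━┓        
0┃ DrawingCanvas        ┃           ┃        
0┠──────────────────────┨───────────┨        
0┃     **+*   .        +┃│ draft.txt┃        
━┃     ++  *******     +┃───────────┃        
 ┃    +     .     ******┃           ┃        
 ┃  ++  *  .            ┃mport Path ┃        
 ┃ +      .  ++      ###┃           ┃        
 ┃        .  ++######   ┃           ┃        
 ┃      #.###++ ********┃port Any   ┃        
 ┃      .    ++ ********┃━━━━━━━━━━━┛        
 ┃     .     ++ ********┃                    
 ┃                      ┃                    
 ┃                      ┃                    
 ┃                      ┃                    
 ┃                      ┃                    


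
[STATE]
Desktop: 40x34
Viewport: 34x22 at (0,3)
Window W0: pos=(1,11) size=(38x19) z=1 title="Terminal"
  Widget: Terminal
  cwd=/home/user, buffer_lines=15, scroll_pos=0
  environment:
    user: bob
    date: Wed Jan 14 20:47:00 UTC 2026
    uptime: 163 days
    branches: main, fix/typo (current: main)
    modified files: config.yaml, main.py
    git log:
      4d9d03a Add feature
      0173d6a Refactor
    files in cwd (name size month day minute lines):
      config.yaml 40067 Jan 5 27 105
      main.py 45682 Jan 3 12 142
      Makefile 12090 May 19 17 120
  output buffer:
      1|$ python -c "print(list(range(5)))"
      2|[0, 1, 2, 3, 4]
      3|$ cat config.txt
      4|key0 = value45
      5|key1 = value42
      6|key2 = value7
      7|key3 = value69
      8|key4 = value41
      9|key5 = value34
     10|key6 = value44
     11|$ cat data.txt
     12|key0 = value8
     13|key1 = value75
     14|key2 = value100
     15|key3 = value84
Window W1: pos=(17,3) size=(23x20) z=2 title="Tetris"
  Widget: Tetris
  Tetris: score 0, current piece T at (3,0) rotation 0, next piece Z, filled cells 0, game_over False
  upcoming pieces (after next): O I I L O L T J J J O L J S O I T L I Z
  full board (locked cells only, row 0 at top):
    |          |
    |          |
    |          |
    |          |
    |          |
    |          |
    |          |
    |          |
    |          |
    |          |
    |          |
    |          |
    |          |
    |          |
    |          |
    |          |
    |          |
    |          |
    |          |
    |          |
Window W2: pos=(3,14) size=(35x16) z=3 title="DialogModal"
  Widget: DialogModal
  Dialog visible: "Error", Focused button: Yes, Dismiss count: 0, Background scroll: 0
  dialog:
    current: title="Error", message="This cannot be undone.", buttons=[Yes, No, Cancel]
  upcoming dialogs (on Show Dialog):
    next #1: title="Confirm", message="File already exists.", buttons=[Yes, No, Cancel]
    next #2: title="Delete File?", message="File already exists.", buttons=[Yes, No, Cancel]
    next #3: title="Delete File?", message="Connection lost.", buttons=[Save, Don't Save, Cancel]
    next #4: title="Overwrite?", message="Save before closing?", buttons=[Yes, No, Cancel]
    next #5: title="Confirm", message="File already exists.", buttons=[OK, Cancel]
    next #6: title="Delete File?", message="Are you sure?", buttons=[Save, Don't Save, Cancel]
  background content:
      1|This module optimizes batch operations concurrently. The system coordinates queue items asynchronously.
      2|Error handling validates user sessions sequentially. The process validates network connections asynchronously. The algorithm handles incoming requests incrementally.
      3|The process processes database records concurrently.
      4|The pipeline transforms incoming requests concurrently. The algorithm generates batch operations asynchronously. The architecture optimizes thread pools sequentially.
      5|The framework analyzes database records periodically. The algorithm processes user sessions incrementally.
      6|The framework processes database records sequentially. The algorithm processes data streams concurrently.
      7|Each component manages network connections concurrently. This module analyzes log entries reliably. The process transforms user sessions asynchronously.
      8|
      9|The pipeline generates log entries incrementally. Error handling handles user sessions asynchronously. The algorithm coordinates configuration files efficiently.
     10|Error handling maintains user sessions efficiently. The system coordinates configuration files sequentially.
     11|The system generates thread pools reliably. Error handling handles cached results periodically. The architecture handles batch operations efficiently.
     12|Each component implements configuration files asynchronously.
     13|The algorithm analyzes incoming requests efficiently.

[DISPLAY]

                 ┏━━━━━━━━━━━━━━━━
                 ┃ Tetris         
                 ┠────────────────
                 ┃          │Next:
                 ┃          │▓▓   
                 ┃          │ ▓▓  
                 ┃          │     
                 ┃          │     
 ┏━━━━━━━━━━━━━━━┃          │     
 ┃ Terminal      ┃          │Score
 ┠───────────────┃          │0    
 ┃$┏━━━━━━━━━━━━━━━━━━━━━━━━━━━━━━
 ┃[┃ DialogModal                  
 ┃$┠──────────────────────────────
 ┃k┃This module optimizes batch op
 ┃k┃Error handling validates user 
 ┃k┃The process processes database
 ┃k┃The┌────────────────────────┐i
 ┃k┃The│         Error          │s
 ┃k┃The│ This cannot be undone. │a
 ┃k┃Eac│  [Yes]  No   Cancel    │k
 ┃$┃   └────────────────────────┘ 


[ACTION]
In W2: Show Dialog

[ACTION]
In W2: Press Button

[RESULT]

                 ┏━━━━━━━━━━━━━━━━
                 ┃ Tetris         
                 ┠────────────────
                 ┃          │Next:
                 ┃          │▓▓   
                 ┃          │ ▓▓  
                 ┃          │     
                 ┃          │     
 ┏━━━━━━━━━━━━━━━┃          │     
 ┃ Terminal      ┃          │Score
 ┠───────────────┃          │0    
 ┃$┏━━━━━━━━━━━━━━━━━━━━━━━━━━━━━━
 ┃[┃ DialogModal                  
 ┃$┠──────────────────────────────
 ┃k┃This module optimizes batch op
 ┃k┃Error handling validates user 
 ┃k┃The process processes database
 ┃k┃The pipeline transforms incomi
 ┃k┃The framework analyzes databas
 ┃k┃The framework processes databa
 ┃k┃Each component manages network
 ┃$┃                              


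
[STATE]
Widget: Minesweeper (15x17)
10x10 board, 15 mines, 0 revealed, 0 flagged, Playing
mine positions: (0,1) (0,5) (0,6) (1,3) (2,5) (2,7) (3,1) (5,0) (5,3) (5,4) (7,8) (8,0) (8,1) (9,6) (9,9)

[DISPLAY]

■■■■■■■■■■     
■■■■■■■■■■     
■■■■■■■■■■     
■■■■■■■■■■     
■■■■■■■■■■     
■■■■■■■■■■     
■■■■■■■■■■     
■■■■■■■■■■     
■■■■■■■■■■     
■■■■■■■■■■     
               
               
               
               
               
               
               


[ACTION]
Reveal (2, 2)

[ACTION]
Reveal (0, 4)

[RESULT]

■■■■2■■■■■     
■■■■■■■■■■     
■■2■■■■■■■     
■■■■■■■■■■     
■■■■■■■■■■     
■■■■■■■■■■     
■■■■■■■■■■     
■■■■■■■■■■     
■■■■■■■■■■     
■■■■■■■■■■     
               
               
               
               
               
               
               


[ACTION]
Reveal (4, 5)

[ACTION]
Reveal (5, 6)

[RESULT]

■■■■2■■1       
■■■■■■■21      
■■2■■■■■1      
■■■■■1211      
■■■■■1         
■■■■■1         
■■1221 111     
■■1    1■■     
■■1  112■■     
■■1  1■■■■     
               
               
               
               
               
               
               


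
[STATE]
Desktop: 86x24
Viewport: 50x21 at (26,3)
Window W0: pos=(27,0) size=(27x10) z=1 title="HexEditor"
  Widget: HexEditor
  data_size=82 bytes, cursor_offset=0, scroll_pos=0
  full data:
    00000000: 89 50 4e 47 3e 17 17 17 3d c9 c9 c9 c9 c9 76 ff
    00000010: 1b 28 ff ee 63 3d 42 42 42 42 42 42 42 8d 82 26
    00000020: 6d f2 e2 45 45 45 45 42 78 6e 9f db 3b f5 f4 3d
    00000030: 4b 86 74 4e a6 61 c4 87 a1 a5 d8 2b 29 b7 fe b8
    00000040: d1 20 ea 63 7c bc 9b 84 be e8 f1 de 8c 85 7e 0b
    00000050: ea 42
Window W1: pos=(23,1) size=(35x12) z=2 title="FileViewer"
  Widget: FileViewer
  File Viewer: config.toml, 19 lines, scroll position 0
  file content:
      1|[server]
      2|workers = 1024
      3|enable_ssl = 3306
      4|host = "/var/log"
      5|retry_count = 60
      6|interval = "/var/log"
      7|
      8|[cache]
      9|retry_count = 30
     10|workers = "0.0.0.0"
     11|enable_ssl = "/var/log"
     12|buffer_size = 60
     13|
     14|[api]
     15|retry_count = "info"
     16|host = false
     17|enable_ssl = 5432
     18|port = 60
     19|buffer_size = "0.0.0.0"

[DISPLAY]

───────────────────────────────┨                  
erver]                        ▲┃                  
rkers = 1024                  █┃                  
able_ssl = 3306               ░┃                  
st = "/var/log"               ░┃                  
try_count = 60                ░┃                  
terval = "/var/log"           ░┃                  
                              ░┃                  
ache]                         ▼┃                  
━━━━━━━━━━━━━━━━━━━━━━━━━━━━━━━┛                  
                                                  
                                                  
                                                  
                                                  
                                                  
                                                  
                                                  
                                                  
                                                  
                                                  
                                                  


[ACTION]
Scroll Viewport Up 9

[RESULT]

 ┏━━━━━━━━━━━━━━━━━━━━━━━━━┓                      
━━━━━━━━━━━━━━━━━━━━━━━━━━━━━━━┓                  
ileViewer                      ┃                  
───────────────────────────────┨                  
erver]                        ▲┃                  
rkers = 1024                  █┃                  
able_ssl = 3306               ░┃                  
st = "/var/log"               ░┃                  
try_count = 60                ░┃                  
terval = "/var/log"           ░┃                  
                              ░┃                  
ache]                         ▼┃                  
━━━━━━━━━━━━━━━━━━━━━━━━━━━━━━━┛                  
                                                  
                                                  
                                                  
                                                  
                                                  
                                                  
                                                  
                                                  


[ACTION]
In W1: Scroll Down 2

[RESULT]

 ┏━━━━━━━━━━━━━━━━━━━━━━━━━┓                      
━━━━━━━━━━━━━━━━━━━━━━━━━━━━━━━┓                  
ileViewer                      ┃                  
───────────────────────────────┨                  
able_ssl = 3306               ▲┃                  
st = "/var/log"               ░┃                  
try_count = 60                █┃                  
terval = "/var/log"           ░┃                  
                              ░┃                  
ache]                         ░┃                  
try_count = 30                ░┃                  
rkers = "0.0.0.0"             ▼┃                  
━━━━━━━━━━━━━━━━━━━━━━━━━━━━━━━┛                  
                                                  
                                                  
                                                  
                                                  
                                                  
                                                  
                                                  
                                                  


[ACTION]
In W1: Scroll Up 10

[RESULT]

 ┏━━━━━━━━━━━━━━━━━━━━━━━━━┓                      
━━━━━━━━━━━━━━━━━━━━━━━━━━━━━━━┓                  
ileViewer                      ┃                  
───────────────────────────────┨                  
erver]                        ▲┃                  
rkers = 1024                  █┃                  
able_ssl = 3306               ░┃                  
st = "/var/log"               ░┃                  
try_count = 60                ░┃                  
terval = "/var/log"           ░┃                  
                              ░┃                  
ache]                         ▼┃                  
━━━━━━━━━━━━━━━━━━━━━━━━━━━━━━━┛                  
                                                  
                                                  
                                                  
                                                  
                                                  
                                                  
                                                  
                                                  
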